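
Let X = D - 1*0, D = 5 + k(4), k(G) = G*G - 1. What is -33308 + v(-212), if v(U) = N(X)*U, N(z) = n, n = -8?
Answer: -31612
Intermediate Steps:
k(G) = -1 + G**2 (k(G) = G**2 - 1 = -1 + G**2)
D = 20 (D = 5 + (-1 + 4**2) = 5 + (-1 + 16) = 5 + 15 = 20)
X = 20 (X = 20 - 1*0 = 20 + 0 = 20)
N(z) = -8
v(U) = -8*U
-33308 + v(-212) = -33308 - 8*(-212) = -33308 + 1696 = -31612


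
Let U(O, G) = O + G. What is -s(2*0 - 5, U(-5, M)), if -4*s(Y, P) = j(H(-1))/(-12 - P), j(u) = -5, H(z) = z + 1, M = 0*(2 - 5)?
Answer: 5/28 ≈ 0.17857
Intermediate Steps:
M = 0 (M = 0*(-3) = 0)
H(z) = 1 + z
U(O, G) = G + O
s(Y, P) = 5/(4*(-12 - P)) (s(Y, P) = -(-5)/(4*(-12 - P)) = 5/(4*(-12 - P)))
-s(2*0 - 5, U(-5, M)) = -(-5)/(48 + 4*(0 - 5)) = -(-5)/(48 + 4*(-5)) = -(-5)/(48 - 20) = -(-5)/28 = -1*(-5/28) = 5/28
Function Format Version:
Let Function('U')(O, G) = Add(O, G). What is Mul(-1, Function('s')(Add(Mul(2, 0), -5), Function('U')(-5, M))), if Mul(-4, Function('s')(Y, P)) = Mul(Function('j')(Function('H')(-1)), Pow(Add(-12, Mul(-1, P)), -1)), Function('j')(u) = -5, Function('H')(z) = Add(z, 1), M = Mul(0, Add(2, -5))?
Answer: Rational(5, 28) ≈ 0.17857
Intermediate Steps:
M = 0 (M = Mul(0, -3) = 0)
Function('H')(z) = Add(1, z)
Function('U')(O, G) = Add(G, O)
Function('s')(Y, P) = Mul(Rational(5, 4), Pow(Add(-12, Mul(-1, P)), -1)) (Function('s')(Y, P) = Mul(Rational(-1, 4), Mul(-5, Pow(Add(-12, Mul(-1, P)), -1))) = Mul(Rational(5, 4), Pow(Add(-12, Mul(-1, P)), -1)))
Mul(-1, Function('s')(Add(Mul(2, 0), -5), Function('U')(-5, M))) = Mul(-1, Mul(-5, Pow(Add(48, Mul(4, Add(0, -5))), -1))) = Mul(-1, Mul(-5, Pow(Add(48, Mul(4, -5)), -1))) = Mul(-1, Mul(-5, Pow(Add(48, -20), -1))) = Mul(-1, Mul(-5, Pow(28, -1))) = Mul(-1, Mul(-5, Rational(1, 28))) = Mul(-1, Rational(-5, 28)) = Rational(5, 28)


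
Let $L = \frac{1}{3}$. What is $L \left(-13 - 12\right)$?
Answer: $- \frac{25}{3} \approx -8.3333$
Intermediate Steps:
$L = \frac{1}{3} \approx 0.33333$
$L \left(-13 - 12\right) = \frac{-13 - 12}{3} = \frac{1}{3} \left(-25\right) = - \frac{25}{3}$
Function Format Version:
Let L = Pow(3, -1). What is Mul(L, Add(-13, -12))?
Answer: Rational(-25, 3) ≈ -8.3333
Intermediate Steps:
L = Rational(1, 3) ≈ 0.33333
Mul(L, Add(-13, -12)) = Mul(Rational(1, 3), Add(-13, -12)) = Mul(Rational(1, 3), -25) = Rational(-25, 3)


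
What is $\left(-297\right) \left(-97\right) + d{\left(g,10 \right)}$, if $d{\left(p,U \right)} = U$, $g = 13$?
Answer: $28819$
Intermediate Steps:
$\left(-297\right) \left(-97\right) + d{\left(g,10 \right)} = \left(-297\right) \left(-97\right) + 10 = 28809 + 10 = 28819$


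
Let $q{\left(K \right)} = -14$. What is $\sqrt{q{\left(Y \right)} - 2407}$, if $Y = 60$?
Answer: $3 i \sqrt{269} \approx 49.204 i$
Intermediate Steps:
$\sqrt{q{\left(Y \right)} - 2407} = \sqrt{-14 - 2407} = \sqrt{-2421} = 3 i \sqrt{269}$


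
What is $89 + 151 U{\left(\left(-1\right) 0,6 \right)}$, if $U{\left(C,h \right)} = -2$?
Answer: $-213$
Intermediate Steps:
$89 + 151 U{\left(\left(-1\right) 0,6 \right)} = 89 + 151 \left(-2\right) = 89 - 302 = -213$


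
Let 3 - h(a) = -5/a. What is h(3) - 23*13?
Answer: -883/3 ≈ -294.33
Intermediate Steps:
h(a) = 3 + 5/a (h(a) = 3 - (-5)/a = 3 + 5/a)
h(3) - 23*13 = (3 + 5/3) - 23*13 = (3 + 5*(1/3)) - 299 = (3 + 5/3) - 299 = 14/3 - 299 = -883/3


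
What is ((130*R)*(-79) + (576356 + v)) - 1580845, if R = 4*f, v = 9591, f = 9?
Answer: -1364618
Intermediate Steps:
R = 36 (R = 4*9 = 36)
((130*R)*(-79) + (576356 + v)) - 1580845 = ((130*36)*(-79) + (576356 + 9591)) - 1580845 = (4680*(-79) + 585947) - 1580845 = (-369720 + 585947) - 1580845 = 216227 - 1580845 = -1364618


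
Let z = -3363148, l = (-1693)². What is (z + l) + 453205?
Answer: -43694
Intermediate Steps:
l = 2866249
(z + l) + 453205 = (-3363148 + 2866249) + 453205 = -496899 + 453205 = -43694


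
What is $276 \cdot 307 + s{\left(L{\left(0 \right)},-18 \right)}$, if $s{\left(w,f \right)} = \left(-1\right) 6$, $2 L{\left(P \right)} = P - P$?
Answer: $84726$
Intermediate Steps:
$L{\left(P \right)} = 0$ ($L{\left(P \right)} = \frac{P - P}{2} = \frac{1}{2} \cdot 0 = 0$)
$s{\left(w,f \right)} = -6$
$276 \cdot 307 + s{\left(L{\left(0 \right)},-18 \right)} = 276 \cdot 307 - 6 = 84732 - 6 = 84726$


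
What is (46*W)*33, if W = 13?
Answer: 19734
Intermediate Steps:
(46*W)*33 = (46*13)*33 = 598*33 = 19734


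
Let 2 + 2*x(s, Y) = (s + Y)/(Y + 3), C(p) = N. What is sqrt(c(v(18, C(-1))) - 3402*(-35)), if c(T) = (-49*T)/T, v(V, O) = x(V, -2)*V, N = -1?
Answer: 7*sqrt(2429) ≈ 344.99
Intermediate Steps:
C(p) = -1
x(s, Y) = -1 + (Y + s)/(2*(3 + Y)) (x(s, Y) = -1 + ((s + Y)/(Y + 3))/2 = -1 + ((Y + s)/(3 + Y))/2 = -1 + (Y + s)/(2*(3 + Y)))
v(V, O) = V*(-2 + V/2) (v(V, O) = ((-6 + V - 1*(-2))/(2*(3 - 2)))*V = ((1/2)*(-6 + V + 2)/1)*V = ((1/2)*1*(-4 + V))*V = (-2 + V/2)*V = V*(-2 + V/2))
c(T) = -49
sqrt(c(v(18, C(-1))) - 3402*(-35)) = sqrt(-49 - 3402*(-35)) = sqrt(-49 + 119070) = sqrt(119021) = 7*sqrt(2429)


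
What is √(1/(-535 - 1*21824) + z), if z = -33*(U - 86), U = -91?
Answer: √2920061207562/22359 ≈ 76.426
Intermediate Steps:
z = 5841 (z = -33*(-91 - 86) = -33*(-177) = 5841)
√(1/(-535 - 1*21824) + z) = √(1/(-535 - 1*21824) + 5841) = √(1/(-535 - 21824) + 5841) = √(1/(-22359) + 5841) = √(-1/22359 + 5841) = √(130598918/22359) = √2920061207562/22359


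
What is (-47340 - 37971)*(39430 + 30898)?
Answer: -5999752008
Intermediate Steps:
(-47340 - 37971)*(39430 + 30898) = -85311*70328 = -5999752008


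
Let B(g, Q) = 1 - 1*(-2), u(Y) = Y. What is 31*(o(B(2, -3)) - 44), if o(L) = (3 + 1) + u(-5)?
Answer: -1395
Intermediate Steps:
B(g, Q) = 3 (B(g, Q) = 1 + 2 = 3)
o(L) = -1 (o(L) = (3 + 1) - 5 = 4 - 5 = -1)
31*(o(B(2, -3)) - 44) = 31*(-1 - 44) = 31*(-45) = -1395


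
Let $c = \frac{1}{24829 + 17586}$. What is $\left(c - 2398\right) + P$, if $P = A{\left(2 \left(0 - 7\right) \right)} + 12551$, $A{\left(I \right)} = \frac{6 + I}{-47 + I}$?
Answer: $\frac{26269348576}{2587315} \approx 10153.0$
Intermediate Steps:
$c = \frac{1}{42415} \approx 2.3577 \cdot 10^{-5}$
$A{\left(I \right)} = \frac{6 + I}{-47 + I}$
$P = \frac{765619}{61}$ ($P = \frac{6 + 2 \left(0 - 7\right)}{-47 + 2 \left(0 - 7\right)} + 12551 = \frac{6 + 2 \left(-7\right)}{-47 + 2 \left(-7\right)} + 12551 = \frac{6 - 14}{-47 - 14} + 12551 = \frac{1}{-61} \left(-8\right) + 12551 = \left(- \frac{1}{61}\right) \left(-8\right) + 12551 = \frac{8}{61} + 12551 = \frac{765619}{61} \approx 12551.0$)
$\left(c - 2398\right) + P = \left(\frac{1}{42415} - 2398\right) + \frac{765619}{61} = - \frac{101711169}{42415} + \frac{765619}{61} = \frac{26269348576}{2587315}$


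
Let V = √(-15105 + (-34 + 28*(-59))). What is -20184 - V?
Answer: -20184 - I*√16791 ≈ -20184.0 - 129.58*I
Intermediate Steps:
V = I*√16791 (V = √(-15105 + (-34 - 1652)) = √(-15105 - 1686) = √(-16791) = I*√16791 ≈ 129.58*I)
-20184 - V = -20184 - I*√16791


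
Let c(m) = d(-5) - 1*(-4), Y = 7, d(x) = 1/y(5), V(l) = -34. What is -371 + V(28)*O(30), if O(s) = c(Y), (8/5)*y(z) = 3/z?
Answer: -1793/3 ≈ -597.67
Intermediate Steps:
y(z) = 15/(8*z) (y(z) = 5*(3/z)/8 = 15/(8*z))
d(x) = 8/3 (d(x) = 1/((15/8)/5) = 1/((15/8)*(⅕)) = 1/(3/8) = 8/3)
c(m) = 20/3 (c(m) = 8/3 - 1*(-4) = 8/3 + 4 = 20/3)
O(s) = 20/3
-371 + V(28)*O(30) = -371 - 34*20/3 = -371 - 680/3 = -1793/3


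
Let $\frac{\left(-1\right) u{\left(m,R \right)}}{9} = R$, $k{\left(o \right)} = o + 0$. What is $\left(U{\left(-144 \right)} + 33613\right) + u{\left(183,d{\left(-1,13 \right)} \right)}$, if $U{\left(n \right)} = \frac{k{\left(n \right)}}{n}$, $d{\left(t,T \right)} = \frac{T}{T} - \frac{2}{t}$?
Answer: $33587$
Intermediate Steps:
$d{\left(t,T \right)} = 1 - \frac{2}{t}$
$k{\left(o \right)} = o$
$u{\left(m,R \right)} = - 9 R$
$U{\left(n \right)} = 1$ ($U{\left(n \right)} = \frac{n}{n} = 1$)
$\left(U{\left(-144 \right)} + 33613\right) + u{\left(183,d{\left(-1,13 \right)} \right)} = \left(1 + 33613\right) - 9 \frac{-2 - 1}{-1} = 33614 - 9 \left(\left(-1\right) \left(-3\right)\right) = 33614 - 27 = 33587$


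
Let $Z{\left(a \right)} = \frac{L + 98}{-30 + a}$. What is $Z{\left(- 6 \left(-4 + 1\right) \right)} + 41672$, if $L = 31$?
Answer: $\frac{166645}{4} \approx 41661.0$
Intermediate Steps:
$Z{\left(a \right)} = \frac{129}{-30 + a}$ ($Z{\left(a \right)} = \frac{31 + 98}{-30 + a} = \frac{129}{-30 + a}$)
$Z{\left(- 6 \left(-4 + 1\right) \right)} + 41672 = \frac{129}{-30 - 6 \left(-4 + 1\right)} + 41672 = \frac{129}{-30 - -18} + 41672 = \frac{129}{-30 + 18} + 41672 = \frac{129}{-12} + 41672 = 129 \left(- \frac{1}{12}\right) + 41672 = - \frac{43}{4} + 41672 = \frac{166645}{4}$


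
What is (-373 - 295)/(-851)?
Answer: 668/851 ≈ 0.78496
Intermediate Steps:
(-373 - 295)/(-851) = -668*(-1/851) = 668/851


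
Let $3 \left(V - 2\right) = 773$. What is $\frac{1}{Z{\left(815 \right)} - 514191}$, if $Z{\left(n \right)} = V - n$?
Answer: $- \frac{3}{1544239} \approx -1.9427 \cdot 10^{-6}$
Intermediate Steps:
$V = \frac{779}{3}$ ($V = 2 + \frac{1}{3} \cdot 773 = 2 + \frac{773}{3} = \frac{779}{3} \approx 259.67$)
$Z{\left(n \right)} = \frac{779}{3} - n$
$\frac{1}{Z{\left(815 \right)} - 514191} = \frac{1}{\left(\frac{779}{3} - 815\right) - 514191} = \frac{1}{- \frac{1666}{3} - 514191} = \frac{1}{- \frac{1544239}{3}} = - \frac{3}{1544239}$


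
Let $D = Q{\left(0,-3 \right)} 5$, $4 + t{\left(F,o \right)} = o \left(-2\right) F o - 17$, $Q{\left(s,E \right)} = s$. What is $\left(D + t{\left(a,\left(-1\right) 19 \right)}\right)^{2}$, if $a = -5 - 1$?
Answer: $18584721$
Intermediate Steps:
$a = -6$ ($a = -5 - 1 = -6$)
$t{\left(F,o \right)} = -21 - 2 F o^{2}$ ($t{\left(F,o \right)} = -4 + \left(o \left(-2\right) F o - 17\right) = -4 + \left(- 2 o F o - 17\right) = -4 + \left(- 2 F o o - 17\right) = -4 - \left(17 + 2 F o^{2}\right) = -21 - 2 F o^{2}$)
$D = 0$ ($D = 0 \cdot 5 = 0$)
$\left(D + t{\left(a,\left(-1\right) 19 \right)}\right)^{2} = \left(0 - \left(21 - 12 \left(\left(-1\right) 19\right)^{2}\right)\right)^{2} = \left(0 - \left(21 - 12 \left(-19\right)^{2}\right)\right)^{2} = \left(0 - \left(21 - 4332\right)\right)^{2} = \left(0 + \left(-21 + 4332\right)\right)^{2} = \left(0 + 4311\right)^{2} = 4311^{2} = 18584721$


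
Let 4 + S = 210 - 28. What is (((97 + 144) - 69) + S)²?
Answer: 122500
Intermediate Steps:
S = 178 (S = -4 + (210 - 28) = -4 + 182 = 178)
(((97 + 144) - 69) + S)² = (((97 + 144) - 69) + 178)² = ((241 - 69) + 178)² = (172 + 178)² = 350² = 122500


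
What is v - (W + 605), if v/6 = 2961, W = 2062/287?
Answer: 4923145/287 ≈ 17154.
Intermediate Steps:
W = 2062/287 (W = 2062*(1/287) = 2062/287 ≈ 7.1847)
v = 17766 (v = 6*2961 = 17766)
v - (W + 605) = 17766 - (2062/287 + 605) = 17766 - 1*175697/287 = 17766 - 175697/287 = 4923145/287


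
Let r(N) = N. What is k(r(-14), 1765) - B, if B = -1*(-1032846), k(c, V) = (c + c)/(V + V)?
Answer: -1822973204/1765 ≈ -1.0328e+6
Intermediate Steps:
k(c, V) = c/V (k(c, V) = (2*c)/((2*V)) = (2*c)*(1/(2*V)) = c/V)
B = 1032846
k(r(-14), 1765) - B = -14/1765 - 1*1032846 = -14*1/1765 - 1032846 = -14/1765 - 1032846 = -1822973204/1765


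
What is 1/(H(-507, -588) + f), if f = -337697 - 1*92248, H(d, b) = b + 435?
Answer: -1/430098 ≈ -2.3251e-6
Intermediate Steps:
H(d, b) = 435 + b
f = -429945 (f = -337697 - 92248 = -429945)
1/(H(-507, -588) + f) = 1/((435 - 588) - 429945) = 1/(-153 - 429945) = 1/(-430098) = -1/430098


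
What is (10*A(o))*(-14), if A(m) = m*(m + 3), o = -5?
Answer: -1400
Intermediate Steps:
A(m) = m*(3 + m)
(10*A(o))*(-14) = (10*(-5*(3 - 5)))*(-14) = (10*(-5*(-2)))*(-14) = (10*10)*(-14) = 100*(-14) = -1400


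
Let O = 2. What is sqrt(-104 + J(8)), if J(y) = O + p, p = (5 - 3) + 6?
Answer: I*sqrt(94) ≈ 9.6954*I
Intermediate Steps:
p = 8 (p = 2 + 6 = 8)
J(y) = 10 (J(y) = 2 + 8 = 10)
sqrt(-104 + J(8)) = sqrt(-104 + 10) = sqrt(-94) = I*sqrt(94)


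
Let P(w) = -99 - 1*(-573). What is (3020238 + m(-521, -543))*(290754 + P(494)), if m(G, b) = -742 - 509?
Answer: 879213546036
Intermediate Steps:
m(G, b) = -1251
P(w) = 474 (P(w) = -99 + 573 = 474)
(3020238 + m(-521, -543))*(290754 + P(494)) = (3020238 - 1251)*(290754 + 474) = 3018987*291228 = 879213546036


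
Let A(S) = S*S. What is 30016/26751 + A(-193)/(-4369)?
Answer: -865308095/116875119 ≈ -7.4037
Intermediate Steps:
A(S) = S**2
30016/26751 + A(-193)/(-4369) = 30016/26751 + (-193)**2/(-4369) = 30016*(1/26751) + 37249*(-1/4369) = 30016/26751 - 37249/4369 = -865308095/116875119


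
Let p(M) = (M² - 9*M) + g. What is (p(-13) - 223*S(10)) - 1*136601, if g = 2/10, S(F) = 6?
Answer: -688264/5 ≈ -1.3765e+5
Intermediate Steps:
g = ⅕ (g = 2*(⅒) = ⅕ ≈ 0.20000)
p(M) = ⅕ + M² - 9*M (p(M) = (M² - 9*M) + ⅕ = ⅕ + M² - 9*M)
(p(-13) - 223*S(10)) - 1*136601 = ((⅕ + (-13)² - 9*(-13)) - 223*6) - 1*136601 = ((⅕ + 169 + 117) - 1338) - 136601 = (1431/5 - 1338) - 136601 = -5259/5 - 136601 = -688264/5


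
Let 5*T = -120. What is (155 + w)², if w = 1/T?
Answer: 13830961/576 ≈ 24012.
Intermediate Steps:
T = -24 (T = (⅕)*(-120) = -24)
w = -1/24 (w = 1/(-24) = -1/24 ≈ -0.041667)
(155 + w)² = (155 - 1/24)² = (3719/24)² = 13830961/576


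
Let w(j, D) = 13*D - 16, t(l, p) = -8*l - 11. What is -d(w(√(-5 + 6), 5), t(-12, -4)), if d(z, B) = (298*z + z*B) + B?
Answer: -18852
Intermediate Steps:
t(l, p) = -11 - 8*l
w(j, D) = -16 + 13*D
d(z, B) = B + 298*z + B*z (d(z, B) = (298*z + B*z) + B = B + 298*z + B*z)
-d(w(√(-5 + 6), 5), t(-12, -4)) = -((-11 - 8*(-12)) + 298*(-16 + 13*5) + (-11 - 8*(-12))*(-16 + 13*5)) = -((-11 + 96) + 298*(-16 + 65) + (-11 + 96)*(-16 + 65)) = -(85 + 298*49 + 85*49) = -(85 + 14602 + 4165) = -1*18852 = -18852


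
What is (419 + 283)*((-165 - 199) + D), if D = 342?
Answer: -15444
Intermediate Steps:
(419 + 283)*((-165 - 199) + D) = (419 + 283)*((-165 - 199) + 342) = 702*(-364 + 342) = 702*(-22) = -15444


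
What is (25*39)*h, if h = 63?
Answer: 61425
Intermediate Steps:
(25*39)*h = (25*39)*63 = 975*63 = 61425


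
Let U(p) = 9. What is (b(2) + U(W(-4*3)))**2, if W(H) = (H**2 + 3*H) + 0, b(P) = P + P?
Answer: 169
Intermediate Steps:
b(P) = 2*P
W(H) = H**2 + 3*H
(b(2) + U(W(-4*3)))**2 = (2*2 + 9)**2 = (4 + 9)**2 = 13**2 = 169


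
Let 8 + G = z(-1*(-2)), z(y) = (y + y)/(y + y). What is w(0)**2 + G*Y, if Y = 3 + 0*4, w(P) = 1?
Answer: -20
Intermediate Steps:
z(y) = 1 (z(y) = (2*y)/((2*y)) = (2*y)*(1/(2*y)) = 1)
G = -7 (G = -8 + 1 = -7)
Y = 3 (Y = 3 + 0 = 3)
w(0)**2 + G*Y = 1**2 - 7*3 = 1 - 21 = -20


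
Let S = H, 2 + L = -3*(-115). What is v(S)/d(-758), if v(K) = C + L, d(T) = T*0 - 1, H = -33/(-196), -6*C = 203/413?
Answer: -121393/354 ≈ -342.92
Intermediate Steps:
C = -29/354 (C = -203/(6*413) = -⅙*29/59 = -29/354 ≈ -0.081921)
L = 343 (L = -2 - 3*(-115) = -2 + 345 = 343)
H = 33/196 (H = -33*(-1/196) = 33/196 ≈ 0.16837)
d(T) = -1 (d(T) = 0 - 1 = -1)
S = 33/196 ≈ 0.16837
v(K) = 121393/354 (v(K) = -29/354 + 343 = 121393/354)
v(S)/d(-758) = (121393/354)/(-1) = (121393/354)*(-1) = -121393/354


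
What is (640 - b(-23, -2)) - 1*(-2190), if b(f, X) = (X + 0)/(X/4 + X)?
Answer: 14146/5 ≈ 2829.2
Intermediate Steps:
b(f, X) = 4/5 (b(f, X) = X/(X*(1/4) + X) = X/(X/4 + X) = X/((5*X/4)) = X*(4/(5*X)) = 4/5)
(640 - b(-23, -2)) - 1*(-2190) = (640 - 1*4/5) - 1*(-2190) = (640 - 4/5) + 2190 = 3196/5 + 2190 = 14146/5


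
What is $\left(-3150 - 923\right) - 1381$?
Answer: $-5454$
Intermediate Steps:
$\left(-3150 - 923\right) - 1381 = -4073 - 1381 = -5454$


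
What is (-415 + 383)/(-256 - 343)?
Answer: 32/599 ≈ 0.053422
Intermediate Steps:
(-415 + 383)/(-256 - 343) = -32/(-599) = -32*(-1/599) = 32/599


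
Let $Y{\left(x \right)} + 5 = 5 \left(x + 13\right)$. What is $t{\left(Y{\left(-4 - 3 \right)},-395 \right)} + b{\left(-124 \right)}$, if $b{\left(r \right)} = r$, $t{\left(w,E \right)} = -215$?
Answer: $-339$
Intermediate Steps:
$Y{\left(x \right)} = 60 + 5 x$ ($Y{\left(x \right)} = -5 + 5 \left(x + 13\right) = -5 + 5 \left(13 + x\right) = -5 + \left(65 + 5 x\right) = 60 + 5 x$)
$t{\left(Y{\left(-4 - 3 \right)},-395 \right)} + b{\left(-124 \right)} = -215 - 124 = -339$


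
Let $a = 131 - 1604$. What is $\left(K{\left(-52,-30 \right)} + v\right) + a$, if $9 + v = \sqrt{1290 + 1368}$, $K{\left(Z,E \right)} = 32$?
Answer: $-1450 + \sqrt{2658} \approx -1398.4$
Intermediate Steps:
$v = -9 + \sqrt{2658}$ ($v = -9 + \sqrt{1290 + 1368} = -9 + \sqrt{2658} \approx 42.556$)
$a = -1473$ ($a = 131 - 1604 = -1473$)
$\left(K{\left(-52,-30 \right)} + v\right) + a = \left(32 - \left(9 - \sqrt{2658}\right)\right) - 1473 = \left(23 + \sqrt{2658}\right) - 1473 = -1450 + \sqrt{2658}$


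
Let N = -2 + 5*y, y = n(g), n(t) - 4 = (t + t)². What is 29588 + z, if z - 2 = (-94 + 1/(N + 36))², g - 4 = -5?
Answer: 210406865/5476 ≈ 38423.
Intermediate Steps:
g = -1 (g = 4 - 5 = -1)
n(t) = 4 + 4*t² (n(t) = 4 + (t + t)² = 4 + (2*t)² = 4 + 4*t²)
y = 8 (y = 4 + 4*(-1)² = 4 + 4*1 = 4 + 4 = 8)
N = 38 (N = -2 + 5*8 = -2 + 40 = 38)
z = 48382977/5476 (z = 2 + (-94 + 1/(38 + 36))² = 2 + (-94 + 1/74)² = 2 + (-6955/74)² = 2 + 48372025/5476 = 48382977/5476 ≈ 8835.5)
29588 + z = 29588 + 48382977/5476 = 210406865/5476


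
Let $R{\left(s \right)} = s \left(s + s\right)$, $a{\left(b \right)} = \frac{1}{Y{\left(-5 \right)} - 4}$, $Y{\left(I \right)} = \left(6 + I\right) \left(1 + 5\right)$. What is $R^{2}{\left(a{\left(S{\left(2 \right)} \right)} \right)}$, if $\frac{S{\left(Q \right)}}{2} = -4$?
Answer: $\frac{1}{4} \approx 0.25$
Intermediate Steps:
$Y{\left(I \right)} = 36 + 6 I$ ($Y{\left(I \right)} = \left(6 + I\right) 6 = 36 + 6 I$)
$S{\left(Q \right)} = -8$ ($S{\left(Q \right)} = 2 \left(-4\right) = -8$)
$a{\left(b \right)} = \frac{1}{2}$ ($a{\left(b \right)} = \frac{1}{\left(36 + 6 \left(-5\right)\right) - 4} = \frac{1}{\left(36 - 30\right) - 4} = \frac{1}{6 - 4} = \frac{1}{2}$)
$R{\left(s \right)} = 2 s^{2}$ ($R{\left(s \right)} = s 2 s = 2 s^{2}$)
$R^{2}{\left(a{\left(S{\left(2 \right)} \right)} \right)} = \left(\frac{2}{4}\right)^{2} = \left(2 \cdot \frac{1}{4}\right)^{2} = \left(\frac{1}{2}\right)^{2} = \frac{1}{4}$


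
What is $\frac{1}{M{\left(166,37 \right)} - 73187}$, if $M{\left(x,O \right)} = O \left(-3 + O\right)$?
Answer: $- \frac{1}{71929} \approx -1.3903 \cdot 10^{-5}$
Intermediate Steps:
$\frac{1}{M{\left(166,37 \right)} - 73187} = \frac{1}{37 \left(-3 + 37\right) - 73187} = \frac{1}{37 \cdot 34 - 73187} = \frac{1}{1258 - 73187} = \frac{1}{-71929} = - \frac{1}{71929}$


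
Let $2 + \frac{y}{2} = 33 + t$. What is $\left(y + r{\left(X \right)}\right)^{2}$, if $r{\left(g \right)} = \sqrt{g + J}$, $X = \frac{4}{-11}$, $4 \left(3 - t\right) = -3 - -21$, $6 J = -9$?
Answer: $\frac{\left(1298 + i \sqrt{902}\right)^{2}}{484} \approx 3479.1 + 161.09 i$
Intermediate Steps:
$J = - \frac{3}{2}$ ($J = \frac{1}{6} \left(-9\right) = - \frac{3}{2} \approx -1.5$)
$t = - \frac{3}{2}$ ($t = 3 - \frac{-3 - -21}{4} = 3 - \frac{-3 + 21}{4} = 3 - \frac{9}{2} = - \frac{3}{2} \approx -1.5$)
$X = - \frac{4}{11}$ ($X = 4 \left(- \frac{1}{11}\right) = - \frac{4}{11} \approx -0.36364$)
$y = 59$ ($y = -4 + 2 \left(33 - \frac{3}{2}\right) = -4 + 2 \cdot \frac{63}{2} = -4 + 63 = 59$)
$r{\left(g \right)} = \sqrt{- \frac{3}{2} + g}$ ($r{\left(g \right)} = \sqrt{g - \frac{3}{2}} = \sqrt{- \frac{3}{2} + g}$)
$\left(y + r{\left(X \right)}\right)^{2} = \left(59 + \frac{\sqrt{-6 + 4 \left(- \frac{4}{11}\right)}}{2}\right)^{2} = \left(59 + \frac{\sqrt{-6 - \frac{16}{11}}}{2}\right)^{2} = \left(59 + \frac{\sqrt{- \frac{82}{11}}}{2}\right)^{2} = \left(59 + \frac{\frac{1}{11} i \sqrt{902}}{2}\right)^{2} = \left(59 + \frac{i \sqrt{902}}{22}\right)^{2}$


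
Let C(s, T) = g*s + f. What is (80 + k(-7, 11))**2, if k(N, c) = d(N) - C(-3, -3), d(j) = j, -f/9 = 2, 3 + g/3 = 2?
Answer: 6724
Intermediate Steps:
g = -3 (g = -9 + 3*2 = -9 + 6 = -3)
f = -18 (f = -9*2 = -18)
C(s, T) = -18 - 3*s (C(s, T) = -3*s - 18 = -18 - 3*s)
k(N, c) = 9 + N (k(N, c) = N - (-18 - 3*(-3)) = N - (-18 + 9) = N - 1*(-9) = N + 9 = 9 + N)
(80 + k(-7, 11))**2 = (80 + (9 - 7))**2 = (80 + 2)**2 = 82**2 = 6724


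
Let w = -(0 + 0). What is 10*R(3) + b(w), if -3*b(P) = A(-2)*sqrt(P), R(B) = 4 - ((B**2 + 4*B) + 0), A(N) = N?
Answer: -170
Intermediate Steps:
w = 0 (w = -1*0 = 0)
R(B) = 4 - B**2 - 4*B (R(B) = 4 - (B**2 + 4*B) = 4 + (-B**2 - 4*B) = 4 - B**2 - 4*B)
b(P) = 2*sqrt(P)/3 (b(P) = -(-2)*sqrt(P)/3 = 2*sqrt(P)/3)
10*R(3) + b(w) = 10*(4 - 1*3**2 - 4*3) + 2*sqrt(0)/3 = 10*(4 - 1*9 - 12) + (2/3)*0 = 10*(4 - 9 - 12) + 0 = 10*(-17) + 0 = -170 + 0 = -170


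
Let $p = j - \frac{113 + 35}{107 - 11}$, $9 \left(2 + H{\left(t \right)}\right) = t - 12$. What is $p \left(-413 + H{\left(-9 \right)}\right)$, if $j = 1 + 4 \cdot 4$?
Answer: $- \frac{116123}{18} \approx -6451.3$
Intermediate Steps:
$H{\left(t \right)} = - \frac{10}{3} + \frac{t}{9}$ ($H{\left(t \right)} = -2 + \frac{t - 12}{9} = -2 + \frac{-12 + t}{9} = -2 + \left(- \frac{4}{3} + \frac{t}{9}\right) = - \frac{10}{3} + \frac{t}{9}$)
$j = 17$ ($j = 1 + 16 = 17$)
$p = \frac{371}{24}$ ($p = 17 - \frac{113 + 35}{107 - 11} = 17 - \frac{148}{96} = 17 - 148 \cdot \frac{1}{96} = 17 - \frac{37}{24} = \frac{371}{24} \approx 15.458$)
$p \left(-413 + H{\left(-9 \right)}\right) = \frac{371 \left(-413 + \left(- \frac{10}{3} + \frac{1}{9} \left(-9\right)\right)\right)}{24} = \frac{371 \left(-413 - \frac{13}{3}\right)}{24} = \frac{371}{24} \left(- \frac{1252}{3}\right) = - \frac{116123}{18}$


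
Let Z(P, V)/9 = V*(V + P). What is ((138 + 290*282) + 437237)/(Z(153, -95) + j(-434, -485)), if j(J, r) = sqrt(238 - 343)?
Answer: -132025110/12611119 - 7987*I*sqrt(105)/37833357 ≈ -10.469 - 0.0021632*I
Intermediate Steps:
Z(P, V) = 9*V*(P + V) (Z(P, V) = 9*(V*(V + P)) = 9*(V*(P + V)) = 9*V*(P + V))
j(J, r) = I*sqrt(105) (j(J, r) = sqrt(-105) = I*sqrt(105))
((138 + 290*282) + 437237)/(Z(153, -95) + j(-434, -485)) = ((138 + 290*282) + 437237)/(9*(-95)*(153 - 95) + I*sqrt(105)) = ((138 + 81780) + 437237)/(9*(-95)*58 + I*sqrt(105)) = (81918 + 437237)/(-49590 + I*sqrt(105)) = 519155/(-49590 + I*sqrt(105))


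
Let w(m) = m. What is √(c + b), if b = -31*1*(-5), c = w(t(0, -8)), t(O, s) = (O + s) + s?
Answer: √139 ≈ 11.790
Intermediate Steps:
t(O, s) = O + 2*s
c = -16 (c = 0 + 2*(-8) = 0 - 16 = -16)
b = 155 (b = -31*(-5) = 155)
√(c + b) = √(-16 + 155) = √139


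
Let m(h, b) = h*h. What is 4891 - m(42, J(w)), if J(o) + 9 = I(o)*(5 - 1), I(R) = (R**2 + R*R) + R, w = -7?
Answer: 3127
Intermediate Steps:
I(R) = R + 2*R**2 (I(R) = (R**2 + R**2) + R = 2*R**2 + R = R + 2*R**2)
J(o) = -9 + 4*o*(1 + 2*o) (J(o) = -9 + (o*(1 + 2*o))*(5 - 1) = -9 + (o*(1 + 2*o))*4 = -9 + 4*o*(1 + 2*o))
m(h, b) = h**2
4891 - m(42, J(w)) = 4891 - 1*42**2 = 4891 - 1*1764 = 4891 - 1764 = 3127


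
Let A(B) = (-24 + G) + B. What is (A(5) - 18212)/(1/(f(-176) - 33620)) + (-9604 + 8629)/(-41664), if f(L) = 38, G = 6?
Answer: 8499899721925/13888 ≈ 6.1203e+8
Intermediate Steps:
A(B) = -18 + B (A(B) = (-24 + 6) + B = -18 + B)
(A(5) - 18212)/(1/(f(-176) - 33620)) + (-9604 + 8629)/(-41664) = ((-18 + 5) - 18212)/(1/(38 - 33620)) + (-9604 + 8629)/(-41664) = (-13 - 18212)/(1/(-33582)) - 975*(-1/41664) = -18225/(-1/33582) + 325/13888 = -18225*(-33582) + 325/13888 = 612031950 + 325/13888 = 8499899721925/13888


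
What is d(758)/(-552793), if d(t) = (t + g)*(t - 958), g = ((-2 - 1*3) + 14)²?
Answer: 167800/552793 ≈ 0.30355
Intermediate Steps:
g = 81 (g = ((-2 - 3) + 14)² = (-5 + 14)² = 9² = 81)
d(t) = (-958 + t)*(81 + t) (d(t) = (t + 81)*(t - 958) = (81 + t)*(-958 + t) = (-958 + t)*(81 + t))
d(758)/(-552793) = (-77598 + 758² - 877*758)/(-552793) = (-77598 + 574564 - 664766)*(-1/552793) = -167800*(-1/552793) = 167800/552793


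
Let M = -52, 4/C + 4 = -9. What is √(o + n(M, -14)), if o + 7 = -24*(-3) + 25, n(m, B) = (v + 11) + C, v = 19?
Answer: 2*√5057/13 ≈ 10.940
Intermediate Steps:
C = -4/13 (C = 4/(-4 - 9) = 4/(-13) = 4*(-1/13) = -4/13 ≈ -0.30769)
n(m, B) = 386/13 (n(m, B) = (19 + 11) - 4/13 = 30 - 4/13 = 386/13)
o = 90 (o = -7 + (-24*(-3) + 25) = -7 + (72 + 25) = -7 + 97 = 90)
√(o + n(M, -14)) = √(90 + 386/13) = √(1556/13) = 2*√5057/13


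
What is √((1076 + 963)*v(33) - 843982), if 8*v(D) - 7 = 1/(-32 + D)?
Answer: I*√841943 ≈ 917.57*I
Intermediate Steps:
v(D) = 7/8 + 1/(8*(-32 + D))
√((1076 + 963)*v(33) - 843982) = √((1076 + 963)*((-223 + 7*33)/(8*(-32 + 33))) - 843982) = √(2039*((⅛)*(-223 + 231)/1) - 843982) = √(2039*((⅛)*1*8) - 843982) = √(2039*1 - 843982) = √(2039 - 843982) = √(-841943) = I*√841943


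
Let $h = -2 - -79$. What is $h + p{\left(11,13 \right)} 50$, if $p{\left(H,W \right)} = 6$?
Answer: $377$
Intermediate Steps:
$h = 77$ ($h = -2 + 79 = 77$)
$h + p{\left(11,13 \right)} 50 = 77 + 6 \cdot 50 = 77 + 300 = 377$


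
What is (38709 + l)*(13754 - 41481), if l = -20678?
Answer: -499945537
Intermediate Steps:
(38709 + l)*(13754 - 41481) = (38709 - 20678)*(13754 - 41481) = 18031*(-27727) = -499945537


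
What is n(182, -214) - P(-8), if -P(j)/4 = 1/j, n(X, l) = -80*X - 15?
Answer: -29151/2 ≈ -14576.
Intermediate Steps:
n(X, l) = -15 - 80*X
P(j) = -4/j
n(182, -214) - P(-8) = (-15 - 80*182) - (-4)/(-8) = (-15 - 14560) - (-4)*(-1)/8 = -14575 - 1*1/2 = -14575 - 1/2 = -29151/2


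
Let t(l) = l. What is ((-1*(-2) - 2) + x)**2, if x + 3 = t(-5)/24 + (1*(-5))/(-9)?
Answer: 36481/5184 ≈ 7.0372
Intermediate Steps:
x = -191/72 (x = -3 + (-5/24 + (1*(-5))/(-9)) = -3 + (-5*1/24 - 5*(-1/9)) = -3 + (-5/24 + 5/9) = -3 + 25/72 = -191/72 ≈ -2.6528)
((-1*(-2) - 2) + x)**2 = ((-1*(-2) - 2) - 191/72)**2 = ((2 - 2) - 191/72)**2 = (0 - 191/72)**2 = (-191/72)**2 = 36481/5184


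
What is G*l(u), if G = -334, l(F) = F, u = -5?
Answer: 1670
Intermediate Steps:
G*l(u) = -334*(-5) = 1670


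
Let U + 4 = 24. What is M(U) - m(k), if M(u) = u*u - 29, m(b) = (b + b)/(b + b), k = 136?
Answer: 370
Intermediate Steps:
U = 20 (U = -4 + 24 = 20)
m(b) = 1 (m(b) = (2*b)/((2*b)) = (2*b)*(1/(2*b)) = 1)
M(u) = -29 + u² (M(u) = u² - 29 = -29 + u²)
M(U) - m(k) = (-29 + 20²) - 1*1 = (-29 + 400) - 1 = 371 - 1 = 370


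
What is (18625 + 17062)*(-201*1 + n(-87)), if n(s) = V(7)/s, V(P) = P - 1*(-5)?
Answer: -208162271/29 ≈ -7.1780e+6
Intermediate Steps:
V(P) = 5 + P (V(P) = P + 5 = 5 + P)
n(s) = 12/s (n(s) = (5 + 7)/s = 12/s)
(18625 + 17062)*(-201*1 + n(-87)) = (18625 + 17062)*(-201*1 + 12/(-87)) = 35687*(-201 + 12*(-1/87)) = 35687*(-201 - 4/29) = 35687*(-5833/29) = -208162271/29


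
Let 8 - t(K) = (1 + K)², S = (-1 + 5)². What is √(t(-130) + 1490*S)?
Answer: √7207 ≈ 84.894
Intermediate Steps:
S = 16 (S = 4² = 16)
t(K) = 8 - (1 + K)²
√(t(-130) + 1490*S) = √((8 - (1 - 130)²) + 1490*16) = √((8 - 1*(-129)²) + 23840) = √((8 - 1*16641) + 23840) = √((8 - 16641) + 23840) = √(-16633 + 23840) = √7207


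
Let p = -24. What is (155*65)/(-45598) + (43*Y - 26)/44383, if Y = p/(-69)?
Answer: -10296232567/46546848782 ≈ -0.22120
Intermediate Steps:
Y = 8/23 (Y = -24/(-69) = -24*(-1/69) = 8/23 ≈ 0.34783)
(155*65)/(-45598) + (43*Y - 26)/44383 = (155*65)/(-45598) + (43*(8/23) - 26)/44383 = 10075*(-1/45598) + (344/23 - 26)*(1/44383) = -10075/45598 - 254/23*1/44383 = -10075/45598 - 254/1020809 = -10296232567/46546848782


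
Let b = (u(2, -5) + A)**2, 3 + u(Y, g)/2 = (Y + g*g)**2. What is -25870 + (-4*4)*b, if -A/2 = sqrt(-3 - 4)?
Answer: -33758286 + 92928*I*sqrt(7) ≈ -3.3758e+7 + 2.4586e+5*I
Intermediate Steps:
u(Y, g) = -6 + 2*(Y + g**2)**2 (u(Y, g) = -6 + 2*(Y + g*g)**2 = -6 + 2*(Y + g**2)**2)
A = -2*I*sqrt(7) (A = -2*sqrt(-3 - 4) = -2*I*sqrt(7) ≈ -5.2915*I)
b = (1452 - 2*I*sqrt(7))**2 (b = ((-6 + 2*(2 + (-5)**2)**2) - 2*I*sqrt(7))**2 = ((-6 + 2*(2 + 25)**2) - 2*I*sqrt(7))**2 = ((-6 + 2*27**2) - 2*I*sqrt(7))**2 = ((-6 + 2*729) - 2*I*sqrt(7))**2 = ((-6 + 1458) - 2*I*sqrt(7))**2 = (1452 - 2*I*sqrt(7))**2 ≈ 2.1083e+6 - 1.537e+4*I)
-25870 + (-4*4)*b = -25870 + (-4*4)*(2108276 - 5808*I*sqrt(7)) = -25870 - 16*(2108276 - 5808*I*sqrt(7)) = -25870 + (-33732416 + 92928*I*sqrt(7)) = -33758286 + 92928*I*sqrt(7)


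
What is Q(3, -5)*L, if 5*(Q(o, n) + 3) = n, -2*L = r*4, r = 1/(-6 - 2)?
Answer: -1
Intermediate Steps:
r = -1/8 (r = 1/(-8) = -1/8 ≈ -0.12500)
L = 1/4 (L = -(-1)*4/16 = -1/2*(-1/2) = 1/4 ≈ 0.25000)
Q(o, n) = -3 + n/5
Q(3, -5)*L = (-3 + (1/5)*(-5))*(1/4) = (-3 - 1)*(1/4) = -4*1/4 = -1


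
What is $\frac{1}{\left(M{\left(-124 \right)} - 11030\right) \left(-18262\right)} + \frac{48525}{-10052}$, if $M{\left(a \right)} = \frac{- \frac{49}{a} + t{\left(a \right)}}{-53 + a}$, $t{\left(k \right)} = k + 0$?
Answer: $- \frac{35752432771318309}{7406150532445252} \approx -4.8274$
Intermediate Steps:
$t{\left(k \right)} = k$
$M{\left(a \right)} = \frac{a - \frac{49}{a}}{-53 + a}$ ($M{\left(a \right)} = \frac{- \frac{49}{a} + a}{-53 + a} = \frac{a - \frac{49}{a}}{-53 + a}$)
$\frac{1}{\left(M{\left(-124 \right)} - 11030\right) \left(-18262\right)} + \frac{48525}{-10052} = \frac{1}{\left(\frac{-49 + \left(-124\right)^{2}}{\left(-124\right) \left(-53 - 124\right)} - 11030\right) \left(-18262\right)} + \frac{48525}{-10052} = \frac{1}{- \frac{-49 + 15376}{124 \left(-177\right)} - 11030} \left(- \frac{1}{18262}\right) + 48525 \left(- \frac{1}{10052}\right) = \frac{1}{\left(- \frac{1}{124}\right) \left(- \frac{1}{177}\right) 15327 - 11030} \left(- \frac{1}{18262}\right) - \frac{48525}{10052} = \frac{1}{\frac{5109}{7316} - 11030} \left(- \frac{1}{18262}\right) - \frac{48525}{10052} = \frac{1}{- \frac{80690371}{7316}} \left(- \frac{1}{18262}\right) - \frac{48525}{10052} = \left(- \frac{7316}{80690371}\right) \left(- \frac{1}{18262}\right) - \frac{48525}{10052} = \frac{3658}{736783777601} - \frac{48525}{10052} = - \frac{35752432771318309}{7406150532445252}$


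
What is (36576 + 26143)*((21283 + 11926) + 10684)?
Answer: 2752925067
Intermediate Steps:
(36576 + 26143)*((21283 + 11926) + 10684) = 62719*(33209 + 10684) = 62719*43893 = 2752925067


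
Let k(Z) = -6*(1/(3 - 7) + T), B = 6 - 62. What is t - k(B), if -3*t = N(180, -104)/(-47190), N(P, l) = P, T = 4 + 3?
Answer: 127417/3146 ≈ 40.501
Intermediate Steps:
T = 7
B = -56
k(Z) = -81/2 (k(Z) = -6*(1/(3 - 7) + 7) = -6*(1/(-4) + 7) = -6*(-1/4 + 7) = -6*27/4 = -81/2)
t = 2/1573 (t = -60/(-47190) = -60*(-1)/47190 = -1/3*(-6/1573) = 2/1573 ≈ 0.0012715)
t - k(B) = 2/1573 - 1*(-81/2) = 2/1573 + 81/2 = 127417/3146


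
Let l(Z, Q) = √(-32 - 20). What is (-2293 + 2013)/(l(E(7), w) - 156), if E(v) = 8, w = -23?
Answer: 120/67 + 20*I*√13/871 ≈ 1.791 + 0.082791*I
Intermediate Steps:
l(Z, Q) = 2*I*√13 (l(Z, Q) = √(-52) = 2*I*√13)
(-2293 + 2013)/(l(E(7), w) - 156) = (-2293 + 2013)/(2*I*√13 - 156) = -280/(-156 + 2*I*√13)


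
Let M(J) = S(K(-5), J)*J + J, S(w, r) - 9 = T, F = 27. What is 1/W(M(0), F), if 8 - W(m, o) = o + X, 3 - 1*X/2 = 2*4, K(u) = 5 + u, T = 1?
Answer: -⅑ ≈ -0.11111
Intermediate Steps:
S(w, r) = 10 (S(w, r) = 9 + 1 = 10)
M(J) = 11*J (M(J) = 10*J + J = 11*J)
X = -10 (X = 6 - 4*4 = 6 - 2*8 = 6 - 16 = -10)
W(m, o) = 18 - o (W(m, o) = 8 - (o - 10) = 8 - (-10 + o) = 8 + (10 - o) = 18 - o)
1/W(M(0), F) = 1/(18 - 1*27) = 1/(18 - 27) = 1/(-9) = -⅑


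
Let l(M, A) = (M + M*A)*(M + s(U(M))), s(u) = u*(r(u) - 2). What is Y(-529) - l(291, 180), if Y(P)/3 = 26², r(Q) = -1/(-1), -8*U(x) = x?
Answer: -137929125/8 ≈ -1.7241e+7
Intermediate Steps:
U(x) = -x/8
r(Q) = 1 (r(Q) = -1*(-1) = 1)
s(u) = -u (s(u) = u*(1 - 2) = u*(-1) = -u)
Y(P) = 2028 (Y(P) = 3*26² = 3*676 = 2028)
l(M, A) = 9*M*(M + A*M)/8 (l(M, A) = (M + M*A)*(M - (-1)*M/8) = (M + A*M)*(M + M/8) = (M + A*M)*(9*M/8) = 9*M*(M + A*M)/8)
Y(-529) - l(291, 180) = 2028 - 9*291²*(1 + 180)/8 = 2028 - 9*84681*181/8 = 2028 - 1*137945349/8 = 2028 - 137945349/8 = -137929125/8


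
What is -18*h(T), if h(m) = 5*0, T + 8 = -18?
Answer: 0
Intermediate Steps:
T = -26 (T = -8 - 18 = -26)
h(m) = 0
-18*h(T) = -18*0 = 0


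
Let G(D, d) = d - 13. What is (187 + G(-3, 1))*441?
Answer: 77175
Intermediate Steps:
G(D, d) = -13 + d
(187 + G(-3, 1))*441 = (187 + (-13 + 1))*441 = (187 - 12)*441 = 175*441 = 77175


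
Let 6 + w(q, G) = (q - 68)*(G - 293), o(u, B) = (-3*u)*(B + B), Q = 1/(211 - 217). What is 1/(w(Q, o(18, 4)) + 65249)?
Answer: 6/687983 ≈ 8.7212e-6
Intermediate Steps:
Q = -⅙ (Q = 1/(-6) = -⅙ ≈ -0.16667)
o(u, B) = -6*B*u (o(u, B) = (-3*u)*(2*B) = -6*B*u)
w(q, G) = -6 + (-293 + G)*(-68 + q) (w(q, G) = -6 + (q - 68)*(G - 293) = -6 + (-68 + q)*(-293 + G) = -6 + (-293 + G)*(-68 + q))
1/(w(Q, o(18, 4)) + 65249) = 1/((19918 - 293*(-⅙) - (-408)*4*18 - 6*4*18*(-⅙)) + 65249) = 1/((19918 + 293/6 - 68*(-432) - 432*(-⅙)) + 65249) = 1/((19918 + 293/6 + 29376 + 72) + 65249) = 1/(296489/6 + 65249) = 1/(687983/6) = 6/687983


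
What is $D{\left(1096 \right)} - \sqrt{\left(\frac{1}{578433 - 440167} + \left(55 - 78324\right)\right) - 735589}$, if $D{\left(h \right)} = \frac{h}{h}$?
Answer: $1 - \frac{i \sqrt{15558919536126382}}{138266} \approx 1.0 - 902.14 i$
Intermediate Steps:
$D{\left(h \right)} = 1$
$D{\left(1096 \right)} - \sqrt{\left(\frac{1}{578433 - 440167} + \left(55 - 78324\right)\right) - 735589} = 1 - \sqrt{\left(\frac{1}{578433 - 440167} + \left(55 - 78324\right)\right) - 735589} = 1 - \sqrt{\left(\frac{1}{138266} + \left(55 - 78324\right)\right) - 735589} = 1 - \sqrt{\left(\frac{1}{138266} - 78269\right) - 735589} = 1 - \sqrt{- \frac{10821941553}{138266} - 735589} = 1 - \sqrt{- \frac{112528890227}{138266}} = 1 - \frac{i \sqrt{15558919536126382}}{138266}$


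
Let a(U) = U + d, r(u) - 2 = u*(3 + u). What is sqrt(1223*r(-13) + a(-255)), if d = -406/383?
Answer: sqrt(23643324211)/383 ≈ 401.47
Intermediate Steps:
r(u) = 2 + u*(3 + u)
d = -406/383 (d = -406*1/383 = -406/383 ≈ -1.0601)
a(U) = -406/383 + U (a(U) = U - 406/383 = -406/383 + U)
sqrt(1223*r(-13) + a(-255)) = sqrt(1223*(2 + (-13)**2 + 3*(-13)) + (-406/383 - 255)) = sqrt(1223*(2 + 169 - 39) - 98071/383) = sqrt(1223*132 - 98071/383) = sqrt(161436 - 98071/383) = sqrt(61731917/383) = sqrt(23643324211)/383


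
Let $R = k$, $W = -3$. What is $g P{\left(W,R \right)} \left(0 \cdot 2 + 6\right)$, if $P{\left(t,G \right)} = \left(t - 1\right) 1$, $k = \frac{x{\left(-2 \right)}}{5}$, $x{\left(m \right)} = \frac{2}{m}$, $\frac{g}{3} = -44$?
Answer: $3168$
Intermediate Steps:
$g = -132$ ($g = 3 \left(-44\right) = -132$)
$k = - \frac{1}{5}$ ($k = \frac{2 \frac{1}{-2}}{5} = 2 \left(- \frac{1}{2}\right) \frac{1}{5} = \left(-1\right) \frac{1}{5} = - \frac{1}{5} \approx -0.2$)
$R = - \frac{1}{5} \approx -0.2$
$P{\left(t,G \right)} = -1 + t$ ($P{\left(t,G \right)} = \left(-1 + t\right) 1 = -1 + t$)
$g P{\left(W,R \right)} \left(0 \cdot 2 + 6\right) = - 132 \left(-1 - 3\right) \left(0 \cdot 2 + 6\right) = \left(-132\right) \left(-4\right) \left(0 + 6\right) = 528 \cdot 6 = 3168$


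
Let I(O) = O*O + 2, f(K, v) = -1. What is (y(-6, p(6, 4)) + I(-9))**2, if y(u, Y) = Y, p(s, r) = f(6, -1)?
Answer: 6724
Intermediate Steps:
p(s, r) = -1
I(O) = 2 + O**2 (I(O) = O**2 + 2 = 2 + O**2)
(y(-6, p(6, 4)) + I(-9))**2 = (-1 + (2 + (-9)**2))**2 = (-1 + (2 + 81))**2 = (-1 + 83)**2 = 82**2 = 6724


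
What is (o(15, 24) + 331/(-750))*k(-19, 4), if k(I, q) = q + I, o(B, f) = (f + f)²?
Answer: -1727669/50 ≈ -34553.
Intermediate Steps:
o(B, f) = 4*f² (o(B, f) = (2*f)² = 4*f²)
k(I, q) = I + q
(o(15, 24) + 331/(-750))*k(-19, 4) = (4*24² + 331/(-750))*(-19 + 4) = (4*576 + 331*(-1/750))*(-15) = (2304 - 331/750)*(-15) = (1727669/750)*(-15) = -1727669/50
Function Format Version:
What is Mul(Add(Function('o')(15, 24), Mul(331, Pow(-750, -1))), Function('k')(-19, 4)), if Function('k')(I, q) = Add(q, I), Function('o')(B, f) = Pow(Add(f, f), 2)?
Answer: Rational(-1727669, 50) ≈ -34553.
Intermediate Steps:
Function('o')(B, f) = Mul(4, Pow(f, 2)) (Function('o')(B, f) = Pow(Mul(2, f), 2) = Mul(4, Pow(f, 2)))
Function('k')(I, q) = Add(I, q)
Mul(Add(Function('o')(15, 24), Mul(331, Pow(-750, -1))), Function('k')(-19, 4)) = Mul(Add(Mul(4, Pow(24, 2)), Mul(331, Pow(-750, -1))), Add(-19, 4)) = Mul(Add(Mul(4, 576), Mul(331, Rational(-1, 750))), -15) = Mul(Add(2304, Rational(-331, 750)), -15) = Mul(Rational(1727669, 750), -15) = Rational(-1727669, 50)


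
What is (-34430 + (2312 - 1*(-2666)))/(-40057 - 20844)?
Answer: 29452/60901 ≈ 0.48360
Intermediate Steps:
(-34430 + (2312 - 1*(-2666)))/(-40057 - 20844) = (-34430 + (2312 + 2666))/(-60901) = (-34430 + 4978)*(-1/60901) = -29452*(-1/60901) = 29452/60901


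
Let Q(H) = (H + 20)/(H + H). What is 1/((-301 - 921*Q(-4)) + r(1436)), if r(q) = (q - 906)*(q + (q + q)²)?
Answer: 1/4372406141 ≈ 2.2871e-10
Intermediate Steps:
Q(H) = (20 + H)/(2*H) (Q(H) = (20 + H)/((2*H)) = (20 + H)*(1/(2*H)) = (20 + H)/(2*H))
r(q) = (-906 + q)*(q + 4*q²) (r(q) = (-906 + q)*(q + (2*q)²) = (-906 + q)*(q + 4*q²))
1/((-301 - 921*Q(-4)) + r(1436)) = 1/((-301 - 921*(20 - 4)/(2*(-4))) + 1436*(-906 - 3623*1436 + 4*1436²)) = 1/((-301 - 921*(-1)*16/(2*4)) + 1436*(-906 - 5202628 + 4*2062096)) = 1/((-301 - 921*(-2)) + 1436*(-906 - 5202628 + 8248384)) = 1/((-301 + 1842) + 1436*3044850) = 1/(1541 + 4372404600) = 1/4372406141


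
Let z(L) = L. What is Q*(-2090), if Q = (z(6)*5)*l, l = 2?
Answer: -125400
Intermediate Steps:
Q = 60 (Q = (6*5)*2 = 30*2 = 60)
Q*(-2090) = 60*(-2090) = -125400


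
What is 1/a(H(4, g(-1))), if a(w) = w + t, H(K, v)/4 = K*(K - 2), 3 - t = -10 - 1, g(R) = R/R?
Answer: 1/46 ≈ 0.021739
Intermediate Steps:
g(R) = 1
t = 14 (t = 3 - (-10 - 1) = 3 - 1*(-11) = 3 + 11 = 14)
H(K, v) = 4*K*(-2 + K) (H(K, v) = 4*(K*(K - 2)) = 4*(K*(-2 + K)) = 4*K*(-2 + K))
a(w) = 14 + w (a(w) = w + 14 = 14 + w)
1/a(H(4, g(-1))) = 1/(14 + 4*4*(-2 + 4)) = 1/(14 + 4*4*2) = 1/(14 + 32) = 1/46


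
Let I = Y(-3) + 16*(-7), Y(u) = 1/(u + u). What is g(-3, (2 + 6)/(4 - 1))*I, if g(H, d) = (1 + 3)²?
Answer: -5384/3 ≈ -1794.7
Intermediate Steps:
g(H, d) = 16 (g(H, d) = 4² = 16)
Y(u) = 1/(2*u)
I = -673/6 (I = (½)/(-3) + 16*(-7) = (½)*(-⅓) - 112 = -⅙ - 112 = -673/6 ≈ -112.17)
g(-3, (2 + 6)/(4 - 1))*I = 16*(-673/6) = -5384/3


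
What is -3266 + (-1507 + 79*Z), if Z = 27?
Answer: -2640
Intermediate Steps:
-3266 + (-1507 + 79*Z) = -3266 + (-1507 + 79*27) = -3266 + (-1507 + 2133) = -3266 + 626 = -2640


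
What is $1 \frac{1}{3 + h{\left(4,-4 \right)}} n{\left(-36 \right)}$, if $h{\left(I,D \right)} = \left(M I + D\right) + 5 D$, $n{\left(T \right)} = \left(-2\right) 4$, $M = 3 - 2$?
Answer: $\frac{8}{17} \approx 0.47059$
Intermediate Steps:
$M = 1$
$n{\left(T \right)} = -8$
$h{\left(I,D \right)} = I + 6 D$ ($h{\left(I,D \right)} = \left(1 I + D\right) + 5 D = \left(I + D\right) + 5 D = \left(D + I\right) + 5 D = I + 6 D$)
$1 \frac{1}{3 + h{\left(4,-4 \right)}} n{\left(-36 \right)} = 1 \frac{1}{3 + \left(4 + 6 \left(-4\right)\right)} \left(-8\right) = 1 \frac{1}{3 + \left(4 - 24\right)} \left(-8\right) = 1 \frac{1}{3 - 20} \left(-8\right) = 1 \frac{1}{-17} \left(-8\right) = 1 \left(- \frac{1}{17}\right) \left(-8\right) = \left(- \frac{1}{17}\right) \left(-8\right) = \frac{8}{17}$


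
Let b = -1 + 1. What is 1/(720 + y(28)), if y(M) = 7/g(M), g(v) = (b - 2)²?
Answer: 4/2887 ≈ 0.0013855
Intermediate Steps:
b = 0
g(v) = 4 (g(v) = (0 - 2)² = (-2)² = 4)
y(M) = 7/4
1/(720 + y(28)) = 1/(720 + 7/4) = 1/(2887/4) = 4/2887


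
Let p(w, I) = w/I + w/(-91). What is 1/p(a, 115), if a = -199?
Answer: 10465/4776 ≈ 2.1912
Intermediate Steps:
p(w, I) = -w/91 + w/I (p(w, I) = w/I + w*(-1/91) = w/I - w/91 = -w/91 + w/I)
1/p(a, 115) = 1/(-1/91*(-199) - 199/115) = 1/(199/91 - 199*1/115) = 1/(199/91 - 199/115) = 1/(4776/10465) = 10465/4776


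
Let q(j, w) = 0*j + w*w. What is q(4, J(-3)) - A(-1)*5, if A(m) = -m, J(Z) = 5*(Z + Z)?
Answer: 895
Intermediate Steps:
J(Z) = 10*Z (J(Z) = 5*(2*Z) = 10*Z)
q(j, w) = w² (q(j, w) = 0 + w² = w²)
q(4, J(-3)) - A(-1)*5 = (10*(-3))² - (-1)*(-1)*5 = (-30)² - 1*1*5 = 900 - 1*5 = 900 - 5 = 895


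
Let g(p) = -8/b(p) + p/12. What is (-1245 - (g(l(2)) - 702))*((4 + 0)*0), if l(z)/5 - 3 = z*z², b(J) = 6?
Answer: 0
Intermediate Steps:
l(z) = 15 + 5*z³ (l(z) = 15 + 5*(z*z²) = 15 + 5*z³)
g(p) = -4/3 + p/12 (g(p) = -8/6 + p/12 = -8*⅙ + p*(1/12) = -4/3 + p/12)
(-1245 - (g(l(2)) - 702))*((4 + 0)*0) = (-1245 - ((-4/3 + (15 + 5*2³)/12) - 702))*((4 + 0)*0) = (-1245 - ((-4/3 + (15 + 5*8)/12) - 702))*(4*0) = (-1245 - ((-4/3 + (15 + 40)/12) - 702))*0 = (-1245 - ((-4/3 + (1/12)*55) - 702))*0 = (-1245 - ((-4/3 + 55/12) - 702))*0 = (-1245 - (13/4 - 702))*0 = (-1245 - 1*(-2795/4))*0 = (-1245 + 2795/4)*0 = -2185/4*0 = 0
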